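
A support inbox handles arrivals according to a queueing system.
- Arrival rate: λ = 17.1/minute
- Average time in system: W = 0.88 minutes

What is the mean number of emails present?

Little's Law: L = λW
L = 17.1 × 0.88 = 15.0480 emails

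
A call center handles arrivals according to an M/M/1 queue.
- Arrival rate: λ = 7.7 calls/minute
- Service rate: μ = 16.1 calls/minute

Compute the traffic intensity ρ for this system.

Server utilization: ρ = λ/μ
ρ = 7.7/16.1 = 0.4783
The server is busy 47.83% of the time.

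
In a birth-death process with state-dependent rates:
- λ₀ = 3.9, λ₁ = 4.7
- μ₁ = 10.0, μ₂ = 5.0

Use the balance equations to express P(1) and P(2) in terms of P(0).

Balance equations:
State 0: λ₀P₀ = μ₁P₁ → P₁ = (λ₀/μ₁)P₀ = (3.9/10.0)P₀ = 0.3900P₀
State 1: P₂ = (λ₀λ₁)/(μ₁μ₂)P₀ = (3.9×4.7)/(10.0×5.0)P₀ = 0.3666P₀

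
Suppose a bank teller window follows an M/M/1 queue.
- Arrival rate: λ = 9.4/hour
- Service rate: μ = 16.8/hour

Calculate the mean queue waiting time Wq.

First, compute utilization: ρ = λ/μ = 9.4/16.8 = 0.5595
For M/M/1: Wq = λ/(μ(μ-λ))
Wq = 9.4/(16.8 × (16.8-9.4))
Wq = 9.4/(16.8 × 7.40)
Wq = 0.07561 hours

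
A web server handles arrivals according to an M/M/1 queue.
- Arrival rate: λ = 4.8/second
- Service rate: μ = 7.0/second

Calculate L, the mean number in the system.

ρ = λ/μ = 4.8/7.0 = 0.6857
For M/M/1: L = λ/(μ-λ)
L = 4.8/(7.0-4.8) = 4.8/2.20
L = 2.1818 requests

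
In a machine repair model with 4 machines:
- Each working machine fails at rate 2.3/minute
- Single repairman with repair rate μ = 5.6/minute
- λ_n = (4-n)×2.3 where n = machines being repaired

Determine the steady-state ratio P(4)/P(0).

P(4)/P(0) = ∏_{i=0}^{4-1} λ_i/μ_{i+1}
= (4-0)×2.3/5.6 × (4-1)×2.3/5.6 × (4-2)×2.3/5.6 × (4-3)×2.3/5.6
= 0.6829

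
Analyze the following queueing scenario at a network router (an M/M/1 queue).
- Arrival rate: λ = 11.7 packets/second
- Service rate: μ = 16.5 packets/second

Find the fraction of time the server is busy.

Server utilization: ρ = λ/μ
ρ = 11.7/16.5 = 0.7091
The server is busy 70.91% of the time.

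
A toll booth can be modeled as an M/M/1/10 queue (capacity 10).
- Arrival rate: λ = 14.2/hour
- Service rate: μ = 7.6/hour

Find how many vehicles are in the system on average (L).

ρ = λ/μ = 14.2/7.6 = 1.868421
P₀ = (1-ρ)/(1-ρ^(K+1)) = (1-1.868421)/(1-1.868421^11) = -0.8684/-967.7733 = 0.0008973
P_K = P₀×ρ^K = 0.00089734 × 1.868421^10 = 0.00089734 × 518.4984 = 0.4653
L = ρ[1 - (K+1)ρ^K + Kρ^(K+1)] / [(1-ρ)(1-ρ^(K+1))]
L = 1.868421 × (1 - 11×518.4984 + 10×968.7733) / ((1 - 1.868421) × (1 - 968.7733)) = 8.8599 vehicles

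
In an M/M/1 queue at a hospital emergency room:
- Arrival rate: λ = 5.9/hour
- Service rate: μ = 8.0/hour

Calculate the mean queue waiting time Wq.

First, compute utilization: ρ = λ/μ = 5.9/8.0 = 0.7375
For M/M/1: Wq = λ/(μ(μ-λ))
Wq = 5.9/(8.0 × (8.0-5.9))
Wq = 5.9/(8.0 × 2.10)
Wq = 0.3512 hours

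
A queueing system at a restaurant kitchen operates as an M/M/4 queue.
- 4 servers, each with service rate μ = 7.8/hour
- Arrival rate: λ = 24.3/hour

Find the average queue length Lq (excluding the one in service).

Traffic intensity: ρ = λ/(cμ) = 24.3/(4×7.8) = 0.7788
Since ρ = 0.7788 < 1, system is stable.
Offered load a = λ/μ = cρ = 24.3/7.8 = 3.1154
P₀ = [ Σₙ₌₀^3 aⁿ/n! + a^4/(4!(1-ρ)) ]⁻¹
Σ = a^0/0! + a^1/1! + a^2/2! + a^3/3! = 1.0000 + 3.1154 + 4.8528 + 5.0395 = 14.0077
a^4/(4!(1-ρ)) = 94.19908/(24 × 0.2211538) = 17.7477
P₀ = 1/(14.0077 + 17.7477) = 0.03149
Lq = P₀·a^4·ρ / (4!(1-ρ)²) = 0.031491 × 94.1991 × 0.77885 / (24 × 0.048909) = 1.9683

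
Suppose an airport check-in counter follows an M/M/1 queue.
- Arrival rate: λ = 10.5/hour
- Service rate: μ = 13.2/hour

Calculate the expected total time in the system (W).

First, compute utilization: ρ = λ/μ = 10.5/13.2 = 0.7955
For M/M/1: W = 1/(μ-λ)
W = 1/(13.2-10.5) = 1/2.70
W = 0.3704 hours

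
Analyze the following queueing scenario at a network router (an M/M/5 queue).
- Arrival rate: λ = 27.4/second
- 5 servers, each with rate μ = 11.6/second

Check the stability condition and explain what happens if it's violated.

Stability requires ρ = λ/(cμ) < 1
ρ = 27.4/(5 × 11.6) = 27.4/58.00 = 0.4724
Since 0.4724 < 1, the system is STABLE.
The servers are busy 47.24% of the time.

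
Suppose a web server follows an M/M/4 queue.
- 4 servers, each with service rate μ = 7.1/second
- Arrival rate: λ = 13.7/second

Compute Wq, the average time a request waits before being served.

Traffic intensity: ρ = λ/(cμ) = 13.7/(4×7.1) = 0.4824
Since ρ = 0.4824 < 1, system is stable.
Offered load a = λ/μ = cρ = 13.7/7.1 = 1.9296
P₀ = [ Σₙ₌₀^3 aⁿ/n! + a^4/(4!(1-ρ)) ]⁻¹
Σ = a^0/0! + a^1/1! + a^2/2! + a^3/3! = 1.0000 + 1.9296 + 1.8616 + 1.1974 = 5.9886
a^4/(4!(1-ρ)) = 13.8627/(24 × 0.5176) = 1.1159
P₀ = 1/(5.9886 + 1.1159) = 0.1408
Lq = P₀·a^4·ρ / (4!(1-ρ)²) = 0.1408 × 13.8627 × 0.4824 / (24 × 0.2679) = 0.1464
Wq = Lq/λ = 0.1464/13.7 = 0.01069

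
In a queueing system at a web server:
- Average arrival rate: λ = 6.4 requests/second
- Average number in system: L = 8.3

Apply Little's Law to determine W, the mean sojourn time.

Little's Law: L = λW, so W = L/λ
W = 8.3/6.4 = 1.2969 seconds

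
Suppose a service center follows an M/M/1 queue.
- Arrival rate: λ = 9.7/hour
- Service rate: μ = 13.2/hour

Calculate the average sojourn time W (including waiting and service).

First, compute utilization: ρ = λ/μ = 9.7/13.2 = 0.7348
For M/M/1: W = 1/(μ-λ)
W = 1/(13.2-9.7) = 1/3.50
W = 0.2857 hours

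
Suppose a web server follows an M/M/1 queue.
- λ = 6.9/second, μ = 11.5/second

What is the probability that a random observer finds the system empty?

ρ = λ/μ = 6.9/11.5 = 0.6000
P(0) = 1 - ρ = 1 - 0.6000 = 0.4000
The server is idle 40.00% of the time.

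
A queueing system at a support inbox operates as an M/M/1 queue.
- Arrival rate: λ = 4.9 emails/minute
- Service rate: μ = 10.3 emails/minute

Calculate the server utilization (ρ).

Server utilization: ρ = λ/μ
ρ = 4.9/10.3 = 0.4757
The server is busy 47.57% of the time.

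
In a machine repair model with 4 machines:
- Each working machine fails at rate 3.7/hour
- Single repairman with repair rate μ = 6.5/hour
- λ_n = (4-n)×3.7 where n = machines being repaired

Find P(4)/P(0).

P(4)/P(0) = ∏_{i=0}^{4-1} λ_i/μ_{i+1}
= (4-0)×3.7/6.5 × (4-1)×3.7/6.5 × (4-2)×3.7/6.5 × (4-3)×3.7/6.5
= 2.5198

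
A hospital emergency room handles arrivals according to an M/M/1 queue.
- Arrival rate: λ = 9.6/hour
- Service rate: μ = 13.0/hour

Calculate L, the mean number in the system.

ρ = λ/μ = 9.6/13.0 = 0.7385
For M/M/1: L = λ/(μ-λ)
L = 9.6/(13.0-9.6) = 9.6/3.40
L = 2.8235 patients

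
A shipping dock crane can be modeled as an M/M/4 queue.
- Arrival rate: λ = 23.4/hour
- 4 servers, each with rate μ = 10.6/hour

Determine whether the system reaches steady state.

Stability requires ρ = λ/(cμ) < 1
ρ = 23.4/(4 × 10.6) = 23.4/42.40 = 0.5519
Since 0.5519 < 1, the system is STABLE.
The servers are busy 55.19% of the time.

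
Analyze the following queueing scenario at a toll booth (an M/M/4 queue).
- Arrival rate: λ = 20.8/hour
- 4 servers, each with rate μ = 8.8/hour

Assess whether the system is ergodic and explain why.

Stability requires ρ = λ/(cμ) < 1
ρ = 20.8/(4 × 8.8) = 20.8/35.20 = 0.5909
Since 0.5909 < 1, the system is STABLE.
The servers are busy 59.09% of the time.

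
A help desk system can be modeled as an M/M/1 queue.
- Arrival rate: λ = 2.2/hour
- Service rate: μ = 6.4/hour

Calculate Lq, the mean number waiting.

ρ = λ/μ = 2.2/6.4 = 0.3438
For M/M/1: Lq = λ²/(μ(μ-λ))
Lq = 4.84/(6.4 × 4.20)
Lq = 0.1801 tickets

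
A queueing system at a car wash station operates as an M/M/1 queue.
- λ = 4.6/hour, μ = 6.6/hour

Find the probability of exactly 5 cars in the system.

ρ = λ/μ = 4.6/6.6 = 0.6970
P(n) = (1-ρ)ρⁿ
P(5) = (1-0.6970) × 0.6970^5
P(5) = 0.3030 × 0.1645
P(5) = 0.04984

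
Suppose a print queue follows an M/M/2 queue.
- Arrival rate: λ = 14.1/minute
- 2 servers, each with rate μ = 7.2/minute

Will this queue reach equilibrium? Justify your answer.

Stability requires ρ = λ/(cμ) < 1
ρ = 14.1/(2 × 7.2) = 14.1/14.40 = 0.9792
Since 0.9792 < 1, the system is STABLE.
The servers are busy 97.92% of the time.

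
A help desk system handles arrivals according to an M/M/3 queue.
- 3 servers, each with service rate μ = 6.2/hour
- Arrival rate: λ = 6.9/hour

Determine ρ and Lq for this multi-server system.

Traffic intensity: ρ = λ/(cμ) = 6.9/(3×6.2) = 0.3710
Since ρ = 0.3710 < 1, system is stable.
Offered load a = λ/μ = cρ = 6.9/6.2 = 1.1129
P₀ = [ Σₙ₌₀^2 aⁿ/n! + a^3/(3!(1-ρ)) ]⁻¹
Σ = a^0/0! + a^1/1! + a^2/2! = 1.0000 + 1.1129 + 0.6193 = 2.7322
a^3/(3!(1-ρ)) = 1.3784/(6 × 0.6290) = 0.3652
P₀ = 1/(2.7322 + 0.3652) = 0.3229
Lq = P₀·a^3·ρ / (3!(1-ρ)²) = 0.32285 × 1.3784 × 0.37097 / (6 × 0.39568) = 0.06954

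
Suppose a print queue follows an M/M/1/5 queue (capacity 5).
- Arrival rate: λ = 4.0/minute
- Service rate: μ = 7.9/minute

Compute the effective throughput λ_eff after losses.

ρ = λ/μ = 4.0/7.9 = 0.50633
P₀ = (1-ρ)/(1-ρ^(K+1)) = (1-0.50633)/(1-0.50633^6) = 0.49367/0.98315 = 0.5021
P_K = P₀×ρ^K = 0.5021 × 0.50633^5 = 0.5021 × 0.03328 = 0.01671
λ_eff = λ(1-P_K) = 4.0 × (1 - 0.01671) = 4.0 × 0.9833 = 3.9332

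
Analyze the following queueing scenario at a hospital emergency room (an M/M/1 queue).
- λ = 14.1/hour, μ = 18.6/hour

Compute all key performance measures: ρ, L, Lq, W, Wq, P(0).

Step 1: ρ = λ/μ = 14.1/18.6 = 0.7581
Step 2: L = λ/(μ-λ) = 14.1/4.50 = 3.1333
Step 3: Lq = λ²/(μ(μ-λ)) = 198.81/(18.6×4.50) = 2.3753
Step 4: W = 1/(μ-λ) = 1/4.50 = 0.22222
Step 5: Wq = λ/(μ(μ-λ)) = 14.1/(18.6×4.50) = 0.1685
Step 6: P(0) = 1-ρ = 0.2419
Verify: L = λW = 14.1×0.22222 = 3.1333 ✔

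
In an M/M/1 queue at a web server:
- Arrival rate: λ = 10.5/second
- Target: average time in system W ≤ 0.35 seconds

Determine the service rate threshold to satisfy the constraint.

For M/M/1: W = 1/(μ-λ)
Need W ≤ 0.35, so 1/(μ-λ) ≤ 0.35
μ - λ ≥ 1/0.35 = 2.8571
μ ≥ 10.5 + 2.8571 = 13.3571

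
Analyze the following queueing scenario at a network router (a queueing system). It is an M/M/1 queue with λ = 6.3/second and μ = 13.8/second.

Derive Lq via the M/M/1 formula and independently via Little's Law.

Method 1 (direct): Lq = λ²/(μ(μ-λ)) = 39.69/(13.8 × 7.50) = 0.3835

Method 2 (Little's Law):
W = 1/(μ-λ) = 1/7.50 = 0.13333
Wq = W - 1/μ = 0.13333 - 0.072464 = 0.06087
Lq = λWq = 6.3 × 0.06087 = 0.3835 ✔ (matches Method 1)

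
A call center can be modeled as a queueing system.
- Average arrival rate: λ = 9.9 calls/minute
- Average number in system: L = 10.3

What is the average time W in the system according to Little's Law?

Little's Law: L = λW, so W = L/λ
W = 10.3/9.9 = 1.0404 minutes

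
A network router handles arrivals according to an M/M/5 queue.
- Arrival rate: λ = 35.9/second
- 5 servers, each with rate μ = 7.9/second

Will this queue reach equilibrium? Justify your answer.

Stability requires ρ = λ/(cμ) < 1
ρ = 35.9/(5 × 7.9) = 35.9/39.50 = 0.9089
Since 0.9089 < 1, the system is STABLE.
The servers are busy 90.89% of the time.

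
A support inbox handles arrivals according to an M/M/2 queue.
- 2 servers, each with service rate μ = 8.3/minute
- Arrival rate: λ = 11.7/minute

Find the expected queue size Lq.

Traffic intensity: ρ = λ/(cμ) = 11.7/(2×8.3) = 0.7048
Since ρ = 0.7048 < 1, system is stable.
Offered load a = λ/μ = cρ = 11.7/8.3 = 1.4096
P₀ = [ Σₙ₌₀^1 aⁿ/n! + a^2/(2!(1-ρ)) ]⁻¹
Σ = a^0/0! + a^1/1! = 1.0000 + 1.4096 = 2.4096
a^2/(2!(1-ρ)) = 1.9871/(2 × 0.29518) = 3.3659
P₀ = 1/(2.4096 + 3.3659) = 0.1731
Lq = P₀·a^2·ρ / (2!(1-ρ)²) = 0.17314 × 1.9871 × 0.70482 / (2 × 0.087132) = 1.3915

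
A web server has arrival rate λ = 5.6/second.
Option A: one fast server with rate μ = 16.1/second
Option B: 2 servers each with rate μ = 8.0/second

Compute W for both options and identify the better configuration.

Option A: single server μ = 16.1 (M/M/1)
  ρ_A = 5.6/16.1 = 0.3478
  W_A = 1/(μ-λ) = 1/(16.1-5.6) = 1/10.50 = 0.09524

Option B: 2 servers μ = 8.0 (M/M/2)
  ρ_B = λ/(cμ) = 5.6/(2×8.0) = 0.3500
  Offered load a = λ/μ = cρ = 5.6/8.0 = 0.7000
  P₀ = [ Σₙ₌₀^1 aⁿ/n! + a^2/(2!(1-ρ)) ]⁻¹
  Σ = a^0/0! + a^1/1! = 1.0000 + 0.7000 = 1.7000
  a^2/(2!(1-ρ)) = 0.4900/(2 × 0.6500) = 0.3769
  P₀ = 1/(1.7000 + 0.3769) = 0.4815
  Lq = P₀·a^2·ρ / (2!(1-ρ)²) = 0.4815 × 0.4900 × 0.3500 / (2 × 0.4225) = 0.09772
  Wq_B = Lq/λ = 0.0977208/5.6 = 0.0174501
  W_B = Wq_B + 1/μ = 0.0174501 + 0.125000 = 0.1425

Since W_A = 0.09524 < W_B = 0.1425, Option A (single fast server) has the shorter time in system.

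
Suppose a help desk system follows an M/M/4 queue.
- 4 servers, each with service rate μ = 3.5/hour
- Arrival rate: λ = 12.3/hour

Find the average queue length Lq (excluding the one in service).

Traffic intensity: ρ = λ/(cμ) = 12.3/(4×3.5) = 0.8786
Since ρ = 0.8786 < 1, system is stable.
Offered load a = λ/μ = cρ = 12.3/3.5 = 3.5143
P₀ = [ Σₙ₌₀^3 aⁿ/n! + a^4/(4!(1-ρ)) ]⁻¹
Σ = a^0/0! + a^1/1! + a^2/2! + a^3/3! = 1.0000 + 3.5143 + 6.1751 + 7.2337 = 17.9231
a^4/(4!(1-ρ)) = 152.5275/(24 × 0.1214286) = 52.3379
P₀ = 1/(17.9231 + 52.3379) = 0.01423
Lq = P₀·a^4·ρ / (4!(1-ρ)²) = 0.0142327 × 152.5275 × 0.878571 / (24 × 0.0147449) = 5.3896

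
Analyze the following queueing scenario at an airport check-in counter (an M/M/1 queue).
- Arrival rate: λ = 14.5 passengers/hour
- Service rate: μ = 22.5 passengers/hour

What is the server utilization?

Server utilization: ρ = λ/μ
ρ = 14.5/22.5 = 0.6444
The server is busy 64.44% of the time.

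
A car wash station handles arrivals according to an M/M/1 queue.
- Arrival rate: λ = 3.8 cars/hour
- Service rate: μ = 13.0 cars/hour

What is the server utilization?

Server utilization: ρ = λ/μ
ρ = 3.8/13.0 = 0.2923
The server is busy 29.23% of the time.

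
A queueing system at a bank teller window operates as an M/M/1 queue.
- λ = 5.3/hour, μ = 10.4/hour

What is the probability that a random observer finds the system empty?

ρ = λ/μ = 5.3/10.4 = 0.5096
P(0) = 1 - ρ = 1 - 0.5096 = 0.4904
The server is idle 49.04% of the time.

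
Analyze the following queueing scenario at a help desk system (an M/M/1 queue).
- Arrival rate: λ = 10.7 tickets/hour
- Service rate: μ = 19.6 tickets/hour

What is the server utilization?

Server utilization: ρ = λ/μ
ρ = 10.7/19.6 = 0.5459
The server is busy 54.59% of the time.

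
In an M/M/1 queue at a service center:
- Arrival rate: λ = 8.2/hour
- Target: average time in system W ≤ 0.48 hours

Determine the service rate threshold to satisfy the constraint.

For M/M/1: W = 1/(μ-λ)
Need W ≤ 0.48, so 1/(μ-λ) ≤ 0.48
μ - λ ≥ 1/0.48 = 2.0833
μ ≥ 8.2 + 2.0833 = 10.2833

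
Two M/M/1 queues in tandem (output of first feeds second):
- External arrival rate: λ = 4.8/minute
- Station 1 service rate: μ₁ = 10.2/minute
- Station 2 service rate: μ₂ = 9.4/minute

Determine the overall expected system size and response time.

By Jackson's theorem, each station behaves as independent M/M/1.
Station 1: ρ₁ = 4.8/10.2 = 0.4706, L₁ = ρ₁/(1-ρ₁) = λ/(μ₁-λ) = 4.8/5.40 = 0.8889
Station 2: ρ₂ = 4.8/9.4 = 0.5106, L₂ = ρ₂/(1-ρ₂) = λ/(μ₂-λ) = 4.8/4.60 = 1.0435
Total: L = L₁ + L₂ = 0.8889 + 1.0435 = 1.9324
W = L/λ = 1.9324/4.8 = 0.4026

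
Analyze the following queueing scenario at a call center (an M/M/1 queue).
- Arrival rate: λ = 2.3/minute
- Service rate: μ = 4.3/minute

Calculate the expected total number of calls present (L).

ρ = λ/μ = 2.3/4.3 = 0.5349
For M/M/1: L = λ/(μ-λ)
L = 2.3/(4.3-2.3) = 2.3/2.00
L = 1.1500 calls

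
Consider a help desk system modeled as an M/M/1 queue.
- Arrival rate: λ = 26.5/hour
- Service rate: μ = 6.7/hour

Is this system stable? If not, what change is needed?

Stability requires ρ = λ/(cμ) < 1
ρ = 26.5/(1 × 6.7) = 26.5/6.70 = 3.9552
Since 3.9552 ≥ 1, the system is UNSTABLE.
Queue grows without bound. Need μ > λ = 26.5.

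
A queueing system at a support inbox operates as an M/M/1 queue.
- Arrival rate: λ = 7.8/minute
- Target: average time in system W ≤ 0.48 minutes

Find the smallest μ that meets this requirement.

For M/M/1: W = 1/(μ-λ)
Need W ≤ 0.48, so 1/(μ-λ) ≤ 0.48
μ - λ ≥ 1/0.48 = 2.0833
μ ≥ 7.8 + 2.0833 = 9.8833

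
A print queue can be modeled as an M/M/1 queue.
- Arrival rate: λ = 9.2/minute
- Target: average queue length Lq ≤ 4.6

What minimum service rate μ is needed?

For M/M/1: Lq = λ²/(μ(μ-λ))
Need Lq ≤ 4.6, i.e. μ(μ-λ) ≥ λ²/4.6
μ² - 9.2μ - 84.64/4.6 ≥ 0  →  μ² - 9.2μ - 18.4000 ≥ 0
Quadratic formula (positive root): μ = [λ + √(λ² + 4×18.4000)]/2
Discriminant: 84.64 + 4×18.4000 = 158.2400, √158.2400 = 12.57935
μ ≥ (9.2 + 12.57935)/2 = 10.8897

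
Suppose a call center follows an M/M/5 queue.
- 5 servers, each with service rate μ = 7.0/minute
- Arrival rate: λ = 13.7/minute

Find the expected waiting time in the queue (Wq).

Traffic intensity: ρ = λ/(cμ) = 13.7/(5×7.0) = 0.3914
Since ρ = 0.3914 < 1, system is stable.
Offered load a = λ/μ = cρ = 13.7/7.0 = 1.9571
P₀ = [ Σₙ₌₀^4 aⁿ/n! + a^5/(5!(1-ρ)) ]⁻¹
Σ = a^0/0! + a^1/1! + a^2/2! + a^3/3! + a^4/4! = 1.00000 + 1.95714 + 1.91520 + 1.24944 + 0.611334 = 6.7331
a^5/(5!(1-ρ)) = 28.7153/(120 × 0.6086) = 0.3932
P₀ = 1/(6.7331 + 0.3932) = 0.1403
Lq = P₀·a^5·ρ / (5!(1-ρ)²) = 0.14032 × 28.7153 × 0.39143 / (120 × 0.37036) = 0.03549
Wq = Lq/λ = 0.035489/13.7 = 0.002590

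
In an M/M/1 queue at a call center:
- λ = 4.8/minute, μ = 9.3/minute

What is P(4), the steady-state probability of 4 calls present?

ρ = λ/μ = 4.8/9.3 = 0.51613
P(n) = (1-ρ)ρⁿ
P(4) = (1-0.51613) × 0.51613^4
P(4) = 0.4839 × 0.07096
P(4) = 0.03434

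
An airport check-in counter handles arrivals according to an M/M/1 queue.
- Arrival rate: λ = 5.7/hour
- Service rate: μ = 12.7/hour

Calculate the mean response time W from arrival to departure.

First, compute utilization: ρ = λ/μ = 5.7/12.7 = 0.4488
For M/M/1: W = 1/(μ-λ)
W = 1/(12.7-5.7) = 1/7.00
W = 0.1429 hours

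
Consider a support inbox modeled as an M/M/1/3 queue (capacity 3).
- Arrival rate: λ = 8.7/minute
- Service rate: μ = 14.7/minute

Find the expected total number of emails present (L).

ρ = λ/μ = 8.7/14.7 = 0.59184
P₀ = (1-ρ)/(1-ρ^(K+1)) = (1-0.59184)/(1-0.59184^4) = 0.40816/0.87731 = 0.4652
P_K = P₀×ρ^K = 0.46524 × 0.59184^3 = 0.46524 × 0.20731 = 0.09645
L = ρ[1 - (K+1)ρ^K + Kρ^(K+1)] / [(1-ρ)(1-ρ^(K+1))]
L = 0.59184 × (1 - 4×0.20731 + 3×0.12269) / ((1 - 0.59184) × (1 - 0.12269)) = 0.8906 emails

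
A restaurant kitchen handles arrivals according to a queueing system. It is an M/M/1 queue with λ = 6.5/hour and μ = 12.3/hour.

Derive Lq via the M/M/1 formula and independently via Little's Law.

Method 1 (direct): Lq = λ²/(μ(μ-λ)) = 42.25/(12.3 × 5.80) = 0.5922

Method 2 (Little's Law):
W = 1/(μ-λ) = 1/5.80 = 0.17241
Wq = W - 1/μ = 0.17241 - 0.081301 = 0.09111
Lq = λWq = 6.5 × 0.09111 = 0.5922 ✔ (matches Method 1)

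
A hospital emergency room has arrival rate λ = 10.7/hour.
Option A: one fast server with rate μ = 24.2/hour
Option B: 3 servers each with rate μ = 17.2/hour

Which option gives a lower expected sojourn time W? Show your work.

Option A: single server μ = 24.2 (M/M/1)
  ρ_A = 10.7/24.2 = 0.4421
  W_A = 1/(μ-λ) = 1/(24.2-10.7) = 1/13.50 = 0.07407

Option B: 3 servers μ = 17.2 (M/M/3)
  ρ_B = λ/(cμ) = 10.7/(3×17.2) = 0.2074
  Offered load a = λ/μ = cρ = 10.7/17.2 = 0.6221
  P₀ = [ Σₙ₌₀^2 aⁿ/n! + a^3/(3!(1-ρ)) ]⁻¹
  Σ = a^0/0! + a^1/1! + a^2/2! = 1.0000 + 0.6221 + 0.1935 = 1.8156
  a^3/(3!(1-ρ)) = 0.24075/(6 × 0.79264) = 0.05062
  P₀ = 1/(1.8156 + 0.05062) = 0.5358
  Lq = P₀·a^3·ρ / (3!(1-ρ)²) = 0.53584 × 0.24075 × 0.20736 / (6 × 0.62827) = 0.007096
  Wq_B = Lq/λ = 0.007096/10.7 = 0.0006632
  W_B = Wq_B + 1/μ = 0.0006632 + 0.05814 = 0.05880

Since W_B = 0.05880 < W_A = 0.07407, Option B (multiple servers) has the shorter time in system.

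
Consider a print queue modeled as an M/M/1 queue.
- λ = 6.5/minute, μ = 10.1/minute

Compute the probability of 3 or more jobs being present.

ρ = λ/μ = 6.5/10.1 = 0.64356
P(N ≥ n) = ρⁿ
P(N ≥ 3) = 0.64356^3
P(N ≥ 3) = 0.2665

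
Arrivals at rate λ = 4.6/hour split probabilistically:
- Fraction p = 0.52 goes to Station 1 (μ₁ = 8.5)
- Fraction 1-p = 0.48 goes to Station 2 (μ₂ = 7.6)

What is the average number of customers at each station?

Effective rates: λ₁ = 4.6×0.52 = 2.392, λ₂ = 4.6×0.48 = 2.208
Station 1: ρ₁ = 2.392/8.5 = 0.2814, L₁ = ρ₁/(1-ρ₁) = 0.2814/(1-0.2814) = 0.3916
Station 2: ρ₂ = 2.208/7.6 = 0.29053, L₂ = ρ₂/(1-ρ₂) = 0.29053/(1-0.29053) = 0.4095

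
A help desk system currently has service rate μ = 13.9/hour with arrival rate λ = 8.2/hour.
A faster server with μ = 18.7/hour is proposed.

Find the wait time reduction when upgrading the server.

System 1: ρ₁ = 8.2/13.9 = 0.5899, W₁ = 1/(13.9-8.2) = 0.17544
System 2: ρ₂ = 8.2/18.7 = 0.4385, W₂ = 1/(18.7-8.2) = 0.095238
Improvement: (W₁-W₂)/W₁ = (0.17544-0.095238)/0.17544 = 45.71%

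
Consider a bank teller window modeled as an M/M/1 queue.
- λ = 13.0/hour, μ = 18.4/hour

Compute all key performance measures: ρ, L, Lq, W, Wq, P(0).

Step 1: ρ = λ/μ = 13.0/18.4 = 0.7065
Step 2: L = λ/(μ-λ) = 13.0/5.40 = 2.4074
Step 3: Lq = λ²/(μ(μ-λ)) = 169.00/(18.4×5.40) = 1.7009
Step 4: W = 1/(μ-λ) = 1/5.40 = 0.185185
Step 5: Wq = λ/(μ(μ-λ)) = 13.0/(18.4×5.40) = 0.1308
Step 6: P(0) = 1-ρ = 0.2935
Verify: L = λW = 13.0×0.185185 = 2.4074 ✔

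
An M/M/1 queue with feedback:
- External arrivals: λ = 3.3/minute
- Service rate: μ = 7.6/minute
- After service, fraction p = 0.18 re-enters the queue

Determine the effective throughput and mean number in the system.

Effective arrival rate: λ_eff = λ/(1-p) = 3.3/(1-0.18) = 3.3/0.82 = 4.0244
ρ = λ_eff/μ = 4.0244/7.6 = 0.52953
L = ρ/(1-ρ) = 0.52953/(1-0.52953) = 1.1255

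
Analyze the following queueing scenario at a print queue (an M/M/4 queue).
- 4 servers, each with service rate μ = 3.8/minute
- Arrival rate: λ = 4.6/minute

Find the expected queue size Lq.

Traffic intensity: ρ = λ/(cμ) = 4.6/(4×3.8) = 0.3026
Since ρ = 0.3026 < 1, system is stable.
Offered load a = λ/μ = cρ = 4.6/3.8 = 1.2105
P₀ = [ Σₙ₌₀^3 aⁿ/n! + a^4/(4!(1-ρ)) ]⁻¹
Σ = a^0/0! + a^1/1! + a^2/2! + a^3/3! = 1.00000 + 1.21053 + 0.732687 + 0.295646 = 3.2389
a^4/(4!(1-ρ)) = 2.1473/(24 × 0.6974) = 0.1283
P₀ = 1/(3.2389 + 0.1283) = 0.2970
Lq = P₀·a^4·ρ / (4!(1-ρ)²) = 0.29699 × 2.1473 × 0.30263 / (24 × 0.48632) = 0.01654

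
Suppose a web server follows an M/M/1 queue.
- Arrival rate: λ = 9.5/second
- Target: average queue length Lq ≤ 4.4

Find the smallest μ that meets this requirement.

For M/M/1: Lq = λ²/(μ(μ-λ))
Need Lq ≤ 4.4, i.e. μ(μ-λ) ≥ λ²/4.4
μ² - 9.5μ - 90.25/4.4 ≥ 0  →  μ² - 9.5μ - 20.511364 ≥ 0
Quadratic formula (positive root): μ = [λ + √(λ² + 4×20.511364)]/2
Discriminant: 90.25 + 4×20.511364 = 172.2955, √172.2955 = 13.1261
μ ≥ (9.5 + 13.1261)/2 = 11.3131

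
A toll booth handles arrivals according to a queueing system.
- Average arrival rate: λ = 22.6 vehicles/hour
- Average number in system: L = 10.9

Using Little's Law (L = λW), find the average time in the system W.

Little's Law: L = λW, so W = L/λ
W = 10.9/22.6 = 0.4823 hours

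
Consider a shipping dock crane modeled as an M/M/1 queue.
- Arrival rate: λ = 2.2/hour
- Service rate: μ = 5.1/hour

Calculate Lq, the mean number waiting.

ρ = λ/μ = 2.2/5.1 = 0.4314
For M/M/1: Lq = λ²/(μ(μ-λ))
Lq = 4.84/(5.1 × 2.90)
Lq = 0.3272 containers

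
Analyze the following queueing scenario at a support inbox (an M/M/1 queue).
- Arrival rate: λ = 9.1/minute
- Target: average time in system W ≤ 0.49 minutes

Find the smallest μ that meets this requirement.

For M/M/1: W = 1/(μ-λ)
Need W ≤ 0.49, so 1/(μ-λ) ≤ 0.49
μ - λ ≥ 1/0.49 = 2.0408
μ ≥ 9.1 + 2.0408 = 11.1408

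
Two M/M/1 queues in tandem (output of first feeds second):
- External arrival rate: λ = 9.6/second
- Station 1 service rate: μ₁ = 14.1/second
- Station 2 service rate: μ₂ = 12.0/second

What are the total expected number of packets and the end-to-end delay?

By Jackson's theorem, each station behaves as independent M/M/1.
Station 1: ρ₁ = 9.6/14.1 = 0.6809, L₁ = ρ₁/(1-ρ₁) = λ/(μ₁-λ) = 9.6/4.50 = 2.1333
Station 2: ρ₂ = 9.6/12.0 = 0.8000, L₂ = ρ₂/(1-ρ₂) = λ/(μ₂-λ) = 9.6/2.40 = 4.0000
Total: L = L₁ + L₂ = 2.1333 + 4.0000 = 6.1333
W = L/λ = 6.1333/9.6 = 0.6389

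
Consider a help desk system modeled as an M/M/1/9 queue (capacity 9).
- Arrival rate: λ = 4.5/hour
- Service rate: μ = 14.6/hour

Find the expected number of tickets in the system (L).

ρ = λ/μ = 4.5/14.6 = 0.30822
P₀ = (1-ρ)/(1-ρ^(K+1)) = (1-0.30822)/(1-0.30822^10) = 0.6918/1.0000 = 0.6918
P_K = P₀×ρ^K = 0.69179 × 0.30822^9 = 0.69179 × 0.000025104 = 0.00001737
L = ρ[1 - (K+1)ρ^K + Kρ^(K+1)] / [(1-ρ)(1-ρ^(K+1))]
L = 0.30822 × (1 - 10×0.00002510 + 9×0.000007738) / ((1 - 0.30822) × (1 - 0.000007738)) = 0.4455 tickets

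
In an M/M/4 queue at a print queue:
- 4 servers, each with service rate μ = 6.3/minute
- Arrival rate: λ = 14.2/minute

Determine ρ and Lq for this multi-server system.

Traffic intensity: ρ = λ/(cμ) = 14.2/(4×6.3) = 0.5635
Since ρ = 0.5635 < 1, system is stable.
Offered load a = λ/μ = cρ = 14.2/6.3 = 2.2540
P₀ = [ Σₙ₌₀^3 aⁿ/n! + a^4/(4!(1-ρ)) ]⁻¹
Σ = a^0/0! + a^1/1! + a^2/2! + a^3/3! = 1.0000 + 2.2540 + 2.5402 + 1.9085 = 7.7027
a^4/(4!(1-ρ)) = 25.8102/(24 × 0.4365) = 2.4637
P₀ = 1/(7.7027 + 2.4637) = 0.09836
Lq = P₀·a^4·ρ / (4!(1-ρ)²) = 0.098364 × 25.8102 × 0.56349 / (24 × 0.19054) = 0.3128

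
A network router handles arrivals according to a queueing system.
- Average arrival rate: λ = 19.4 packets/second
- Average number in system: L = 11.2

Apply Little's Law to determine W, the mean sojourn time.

Little's Law: L = λW, so W = L/λ
W = 11.2/19.4 = 0.5773 seconds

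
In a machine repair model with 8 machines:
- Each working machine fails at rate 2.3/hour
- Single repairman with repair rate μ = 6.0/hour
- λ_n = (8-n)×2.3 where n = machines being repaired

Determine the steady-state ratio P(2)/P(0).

P(2)/P(0) = ∏_{i=0}^{2-1} λ_i/μ_{i+1}
= (8-0)×2.3/6.0 × (8-1)×2.3/6.0
= 8.2289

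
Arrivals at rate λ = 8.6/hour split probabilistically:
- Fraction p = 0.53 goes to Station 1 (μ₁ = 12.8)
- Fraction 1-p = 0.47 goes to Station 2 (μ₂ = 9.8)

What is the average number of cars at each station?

Effective rates: λ₁ = 8.6×0.53 = 4.558, λ₂ = 8.6×0.47 = 4.042
Station 1: ρ₁ = 4.558/12.8 = 0.3561, L₁ = ρ₁/(1-ρ₁) = 0.3561/(1-0.3561) = 0.5530
Station 2: ρ₂ = 4.042/9.8 = 0.41245, L₂ = ρ₂/(1-ρ₂) = 0.41245/(1-0.41245) = 0.7020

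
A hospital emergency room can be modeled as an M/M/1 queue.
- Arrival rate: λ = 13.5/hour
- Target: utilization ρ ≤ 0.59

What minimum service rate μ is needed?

ρ = λ/μ, so μ = λ/ρ
μ ≥ 13.5/0.59 = 22.8814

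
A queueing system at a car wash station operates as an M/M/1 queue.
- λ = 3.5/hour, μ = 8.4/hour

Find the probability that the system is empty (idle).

ρ = λ/μ = 3.5/8.4 = 0.4167
P(0) = 1 - ρ = 1 - 0.4167 = 0.5833
The server is idle 58.33% of the time.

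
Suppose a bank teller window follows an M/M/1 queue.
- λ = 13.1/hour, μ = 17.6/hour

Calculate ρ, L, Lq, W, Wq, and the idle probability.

Step 1: ρ = λ/μ = 13.1/17.6 = 0.7443
Step 2: L = λ/(μ-λ) = 13.1/4.50 = 2.9111
Step 3: Lq = λ²/(μ(μ-λ)) = 171.61/(17.6×4.50) = 2.1668
Step 4: W = 1/(μ-λ) = 1/4.50 = 0.22222
Step 5: Wq = λ/(μ(μ-λ)) = 13.1/(17.6×4.50) = 0.1654
Step 6: P(0) = 1-ρ = 0.2557
Verify: L = λW = 13.1×0.22222 = 2.9111 ✔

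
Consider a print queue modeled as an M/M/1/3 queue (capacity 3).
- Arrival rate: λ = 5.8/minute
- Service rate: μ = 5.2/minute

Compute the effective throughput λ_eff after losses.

ρ = λ/μ = 5.8/5.2 = 1.11538
P₀ = (1-ρ)/(1-ρ^(K+1)) = (1-1.11538)/(1-1.11538^4) = -0.1154/-0.5477 = 0.2107
P_K = P₀×ρ^K = 0.21066 × 1.11538^3 = 0.21066 × 1.3876 = 0.2923
λ_eff = λ(1-P_K) = 5.8 × (1 - 0.29231) = 5.8 × 0.70769 = 4.1046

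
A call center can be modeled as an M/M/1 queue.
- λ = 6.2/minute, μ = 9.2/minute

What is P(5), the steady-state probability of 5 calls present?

ρ = λ/μ = 6.2/9.2 = 0.67391
P(n) = (1-ρ)ρⁿ
P(5) = (1-0.67391) × 0.67391^5
P(5) = 0.3261 × 0.1390
P(5) = 0.04533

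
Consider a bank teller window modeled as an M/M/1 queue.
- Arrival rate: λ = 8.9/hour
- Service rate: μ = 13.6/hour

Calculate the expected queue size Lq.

ρ = λ/μ = 8.9/13.6 = 0.6544
For M/M/1: Lq = λ²/(μ(μ-λ))
Lq = 79.21/(13.6 × 4.70)
Lq = 1.2392 transactions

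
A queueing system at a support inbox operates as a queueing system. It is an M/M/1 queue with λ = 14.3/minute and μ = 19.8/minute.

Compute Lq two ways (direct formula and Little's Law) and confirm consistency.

Method 1 (direct): Lq = λ²/(μ(μ-λ)) = 204.49/(19.8 × 5.50) = 1.8778

Method 2 (Little's Law):
W = 1/(μ-λ) = 1/5.50 = 0.181818
Wq = W - 1/μ = 0.181818 - 0.0505051 = 0.131313
Lq = λWq = 14.3 × 0.131313 = 1.8778 ✔ (matches Method 1)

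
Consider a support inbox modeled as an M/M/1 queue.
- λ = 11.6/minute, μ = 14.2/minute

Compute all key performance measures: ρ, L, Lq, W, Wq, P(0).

Step 1: ρ = λ/μ = 11.6/14.2 = 0.8169
Step 2: L = λ/(μ-λ) = 11.6/2.60 = 4.4615
Step 3: Lq = λ²/(μ(μ-λ)) = 134.56/(14.2×2.60) = 3.6446
Step 4: W = 1/(μ-λ) = 1/2.60 = 0.384615
Step 5: Wq = λ/(μ(μ-λ)) = 11.6/(14.2×2.60) = 0.3142
Step 6: P(0) = 1-ρ = 0.1831
Verify: L = λW = 11.6×0.384615 = 4.4615 ✔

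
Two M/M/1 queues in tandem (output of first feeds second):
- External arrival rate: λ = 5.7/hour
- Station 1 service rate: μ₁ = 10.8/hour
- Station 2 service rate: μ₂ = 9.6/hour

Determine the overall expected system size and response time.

By Jackson's theorem, each station behaves as independent M/M/1.
Station 1: ρ₁ = 5.7/10.8 = 0.5278, L₁ = ρ₁/(1-ρ₁) = λ/(μ₁-λ) = 5.7/5.10 = 1.11765
Station 2: ρ₂ = 5.7/9.6 = 0.5938, L₂ = ρ₂/(1-ρ₂) = λ/(μ₂-λ) = 5.7/3.90 = 1.46154
Total: L = L₁ + L₂ = 1.11765 + 1.46154 = 2.5792
W = L/λ = 2.5792/5.7 = 0.4525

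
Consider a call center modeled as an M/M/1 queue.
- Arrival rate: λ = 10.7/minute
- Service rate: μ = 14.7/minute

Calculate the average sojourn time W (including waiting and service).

First, compute utilization: ρ = λ/μ = 10.7/14.7 = 0.7279
For M/M/1: W = 1/(μ-λ)
W = 1/(14.7-10.7) = 1/4.00
W = 0.2500 minutes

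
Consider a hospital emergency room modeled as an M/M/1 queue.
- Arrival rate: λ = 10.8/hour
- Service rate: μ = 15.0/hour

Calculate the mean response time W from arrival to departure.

First, compute utilization: ρ = λ/μ = 10.8/15.0 = 0.7200
For M/M/1: W = 1/(μ-λ)
W = 1/(15.0-10.8) = 1/4.20
W = 0.2381 hours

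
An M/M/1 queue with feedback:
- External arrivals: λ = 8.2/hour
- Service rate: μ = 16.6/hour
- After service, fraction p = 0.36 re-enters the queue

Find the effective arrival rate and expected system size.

Effective arrival rate: λ_eff = λ/(1-p) = 8.2/(1-0.36) = 8.2/0.64 = 12.8125
ρ = λ_eff/μ = 12.8125/16.6 = 0.771837
L = ρ/(1-ρ) = 0.771837/(1-0.771837) = 3.3828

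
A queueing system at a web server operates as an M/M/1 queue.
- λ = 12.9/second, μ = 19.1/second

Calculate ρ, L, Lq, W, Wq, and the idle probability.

Step 1: ρ = λ/μ = 12.9/19.1 = 0.6754
Step 2: L = λ/(μ-λ) = 12.9/6.20 = 2.0806
Step 3: Lq = λ²/(μ(μ-λ)) = 166.41/(19.1×6.20) = 1.4053
Step 4: W = 1/(μ-λ) = 1/6.20 = 0.16129
Step 5: Wq = λ/(μ(μ-λ)) = 12.9/(19.1×6.20) = 0.1089
Step 6: P(0) = 1-ρ = 0.3246
Verify: L = λW = 12.9×0.16129 = 2.0806 ✔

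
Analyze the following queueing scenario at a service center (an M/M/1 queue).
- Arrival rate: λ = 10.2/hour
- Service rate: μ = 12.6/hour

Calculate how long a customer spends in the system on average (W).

First, compute utilization: ρ = λ/μ = 10.2/12.6 = 0.8095
For M/M/1: W = 1/(μ-λ)
W = 1/(12.6-10.2) = 1/2.40
W = 0.4167 hours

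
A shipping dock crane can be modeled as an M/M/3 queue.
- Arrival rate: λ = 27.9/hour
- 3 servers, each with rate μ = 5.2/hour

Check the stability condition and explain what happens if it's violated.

Stability requires ρ = λ/(cμ) < 1
ρ = 27.9/(3 × 5.2) = 27.9/15.60 = 1.7885
Since 1.7885 ≥ 1, the system is UNSTABLE.
Need c > λ/μ = 27.9/5.2 = 5.37.
Minimum servers needed: c = 6.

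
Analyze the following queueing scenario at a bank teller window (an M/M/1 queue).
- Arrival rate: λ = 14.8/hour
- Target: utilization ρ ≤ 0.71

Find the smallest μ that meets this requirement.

ρ = λ/μ, so μ = λ/ρ
μ ≥ 14.8/0.71 = 20.8451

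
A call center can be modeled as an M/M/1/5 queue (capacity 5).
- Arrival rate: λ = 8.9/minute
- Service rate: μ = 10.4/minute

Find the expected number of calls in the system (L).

ρ = λ/μ = 8.9/10.4 = 0.85577
P₀ = (1-ρ)/(1-ρ^(K+1)) = (1-0.85577)/(1-0.85577^6) = 0.1442/0.6072 = 0.2375
P_K = P₀×ρ^K = 0.2375 × 0.85577^5 = 0.2375 × 0.4590 = 0.1090
L = ρ[1 - (K+1)ρ^K + Kρ^(K+1)] / [(1-ρ)(1-ρ^(K+1))]
L = 0.85577 × (1 - 6×0.458971 + 5×0.392774) / ((1 - 0.85577) × (1 - 0.392774)) = 2.0524 calls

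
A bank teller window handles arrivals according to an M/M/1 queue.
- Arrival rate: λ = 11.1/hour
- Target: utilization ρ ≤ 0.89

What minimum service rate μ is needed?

ρ = λ/μ, so μ = λ/ρ
μ ≥ 11.1/0.89 = 12.4719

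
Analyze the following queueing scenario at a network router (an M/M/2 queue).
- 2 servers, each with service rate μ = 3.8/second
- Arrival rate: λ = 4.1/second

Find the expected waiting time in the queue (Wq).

Traffic intensity: ρ = λ/(cμ) = 4.1/(2×3.8) = 0.5395
Since ρ = 0.5395 < 1, system is stable.
Offered load a = λ/μ = cρ = 4.1/3.8 = 1.0789
P₀ = [ Σₙ₌₀^1 aⁿ/n! + a^2/(2!(1-ρ)) ]⁻¹
Σ = a^0/0! + a^1/1! = 1.0000 + 1.0789 = 2.0789
a^2/(2!(1-ρ)) = 1.1641/(2 × 0.46053) = 1.2639
P₀ = 1/(2.07895 + 1.26391) = 0.2991
Lq = P₀·a^2·ρ / (2!(1-ρ)²) = 0.29915 × 1.1641 × 0.53947 / (2 × 0.21208) = 0.4429
Wq = Lq/λ = 0.4429/4.1 = 0.1080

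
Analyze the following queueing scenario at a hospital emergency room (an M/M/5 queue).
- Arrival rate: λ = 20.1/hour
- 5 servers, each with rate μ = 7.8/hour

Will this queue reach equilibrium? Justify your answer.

Stability requires ρ = λ/(cμ) < 1
ρ = 20.1/(5 × 7.8) = 20.1/39.00 = 0.5154
Since 0.5154 < 1, the system is STABLE.
The servers are busy 51.54% of the time.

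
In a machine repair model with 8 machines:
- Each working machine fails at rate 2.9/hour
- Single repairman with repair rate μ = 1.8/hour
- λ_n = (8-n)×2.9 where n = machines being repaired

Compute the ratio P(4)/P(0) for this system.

P(4)/P(0) = ∏_{i=0}^{4-1} λ_i/μ_{i+1}
= (8-0)×2.9/1.8 × (8-1)×2.9/1.8 × (8-2)×2.9/1.8 × (8-3)×2.9/1.8
= 11319.0832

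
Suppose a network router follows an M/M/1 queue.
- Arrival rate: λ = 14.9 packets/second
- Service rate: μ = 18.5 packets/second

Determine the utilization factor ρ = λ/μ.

Server utilization: ρ = λ/μ
ρ = 14.9/18.5 = 0.8054
The server is busy 80.54% of the time.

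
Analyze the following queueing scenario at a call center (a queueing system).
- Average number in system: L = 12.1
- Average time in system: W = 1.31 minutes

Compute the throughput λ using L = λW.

Little's Law: L = λW, so λ = L/W
λ = 12.1/1.31 = 9.2366 calls/minute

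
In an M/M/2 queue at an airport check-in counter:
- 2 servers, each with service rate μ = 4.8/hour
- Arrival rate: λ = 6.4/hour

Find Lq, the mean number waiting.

Traffic intensity: ρ = λ/(cμ) = 6.4/(2×4.8) = 0.6667
Since ρ = 0.6667 < 1, system is stable.
Offered load a = λ/μ = cρ = 6.4/4.8 = 1.3333
P₀ = [ Σₙ₌₀^1 aⁿ/n! + a^2/(2!(1-ρ)) ]⁻¹
Σ = a^0/0! + a^1/1! = 1.0000 + 1.3333 = 2.3333
a^2/(2!(1-ρ)) = 1.7778/(2 × 0.33333) = 2.6667
P₀ = 1/(2.3333 + 2.6667) = 0.2000
Lq = P₀·a^2·ρ / (2!(1-ρ)²) = 0.20000 × 1.7778 × 0.66667 / (2 × 0.11111) = 1.0667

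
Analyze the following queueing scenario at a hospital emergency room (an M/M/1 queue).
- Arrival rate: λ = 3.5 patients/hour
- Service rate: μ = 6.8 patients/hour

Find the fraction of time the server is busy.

Server utilization: ρ = λ/μ
ρ = 3.5/6.8 = 0.5147
The server is busy 51.47% of the time.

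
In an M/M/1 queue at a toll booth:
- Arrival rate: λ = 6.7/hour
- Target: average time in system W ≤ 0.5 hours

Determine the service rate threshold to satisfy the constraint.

For M/M/1: W = 1/(μ-λ)
Need W ≤ 0.5, so 1/(μ-λ) ≤ 0.5
μ - λ ≥ 1/0.5 = 2.0000
μ ≥ 6.7 + 2.0000 = 8.7000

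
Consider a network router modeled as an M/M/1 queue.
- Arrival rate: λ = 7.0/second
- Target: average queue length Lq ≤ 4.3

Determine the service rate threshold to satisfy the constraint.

For M/M/1: Lq = λ²/(μ(μ-λ))
Need Lq ≤ 4.3, i.e. μ(μ-λ) ≥ λ²/4.3
μ² - 7.0μ - 49.00/4.3 ≥ 0  →  μ² - 7.0μ - 11.39535 ≥ 0
Quadratic formula (positive root): μ = [λ + √(λ² + 4×11.39535)]/2
Discriminant: 49.00 + 4×11.39535 = 94.5814, √94.5814 = 9.725297
μ ≥ (7.0 + 9.725297)/2 = 8.3626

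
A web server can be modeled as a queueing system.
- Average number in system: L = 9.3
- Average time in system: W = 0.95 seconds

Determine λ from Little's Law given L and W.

Little's Law: L = λW, so λ = L/W
λ = 9.3/0.95 = 9.7895 requests/second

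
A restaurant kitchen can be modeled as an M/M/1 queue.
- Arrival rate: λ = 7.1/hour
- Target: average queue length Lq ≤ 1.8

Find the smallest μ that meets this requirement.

For M/M/1: Lq = λ²/(μ(μ-λ))
Need Lq ≤ 1.8, i.e. μ(μ-λ) ≥ λ²/1.8
μ² - 7.1μ - 50.41/1.8 ≥ 0  →  μ² - 7.1μ - 28.00556 ≥ 0
Quadratic formula (positive root): μ = [λ + √(λ² + 4×28.00556)]/2
Discriminant: 50.41 + 4×28.00556 = 162.4322, √162.4322 = 12.7449
μ ≥ (7.1 + 12.7449)/2 = 9.9224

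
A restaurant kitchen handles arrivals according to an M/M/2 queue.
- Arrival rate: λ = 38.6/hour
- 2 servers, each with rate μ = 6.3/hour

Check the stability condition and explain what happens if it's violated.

Stability requires ρ = λ/(cμ) < 1
ρ = 38.6/(2 × 6.3) = 38.6/12.60 = 3.0635
Since 3.0635 ≥ 1, the system is UNSTABLE.
Need c > λ/μ = 38.6/6.3 = 6.13.
Minimum servers needed: c = 7.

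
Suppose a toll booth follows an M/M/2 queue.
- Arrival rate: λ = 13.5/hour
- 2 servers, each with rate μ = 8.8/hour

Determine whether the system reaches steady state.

Stability requires ρ = λ/(cμ) < 1
ρ = 13.5/(2 × 8.8) = 13.5/17.60 = 0.7670
Since 0.7670 < 1, the system is STABLE.
The servers are busy 76.70% of the time.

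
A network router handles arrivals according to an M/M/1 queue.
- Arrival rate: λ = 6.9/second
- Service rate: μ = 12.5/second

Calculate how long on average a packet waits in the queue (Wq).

First, compute utilization: ρ = λ/μ = 6.9/12.5 = 0.5520
For M/M/1: Wq = λ/(μ(μ-λ))
Wq = 6.9/(12.5 × (12.5-6.9))
Wq = 6.9/(12.5 × 5.60)
Wq = 0.09857 seconds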